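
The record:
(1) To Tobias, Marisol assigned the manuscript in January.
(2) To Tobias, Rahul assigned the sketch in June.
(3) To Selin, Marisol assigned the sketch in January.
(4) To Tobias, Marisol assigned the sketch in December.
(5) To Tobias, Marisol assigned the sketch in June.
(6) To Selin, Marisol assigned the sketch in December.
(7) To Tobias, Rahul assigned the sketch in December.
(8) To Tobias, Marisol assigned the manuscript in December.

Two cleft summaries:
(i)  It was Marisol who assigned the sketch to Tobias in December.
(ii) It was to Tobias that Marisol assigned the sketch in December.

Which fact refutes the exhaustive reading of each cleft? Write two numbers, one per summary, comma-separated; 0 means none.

7, 6

(i): focus "Marisol". Looking for same thing, recipient, setting (the sketch / Tobias / in December) with some other agent — fact (7) has Rahul there. Refuted.
(ii): focus "Tobias". Looking for same agent, thing, setting (Marisol / the sketch / in December) with some other recipient — fact (6) has Selin there. Refuted.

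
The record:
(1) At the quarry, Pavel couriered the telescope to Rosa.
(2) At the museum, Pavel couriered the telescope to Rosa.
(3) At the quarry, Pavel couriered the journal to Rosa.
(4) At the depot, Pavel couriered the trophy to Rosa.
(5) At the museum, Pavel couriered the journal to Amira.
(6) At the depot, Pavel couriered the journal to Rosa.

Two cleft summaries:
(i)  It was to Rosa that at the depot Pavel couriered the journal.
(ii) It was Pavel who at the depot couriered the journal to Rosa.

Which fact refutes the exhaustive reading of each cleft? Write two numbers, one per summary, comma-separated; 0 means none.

(i): focus "Rosa". No fact shares same agent, thing, setting (Pavel / the journal / at the depot) with a different recipient. 0.
(ii): focus "Pavel". No fact shares same thing, recipient, setting (the journal / Rosa / at the depot) with a different agent. 0.

0, 0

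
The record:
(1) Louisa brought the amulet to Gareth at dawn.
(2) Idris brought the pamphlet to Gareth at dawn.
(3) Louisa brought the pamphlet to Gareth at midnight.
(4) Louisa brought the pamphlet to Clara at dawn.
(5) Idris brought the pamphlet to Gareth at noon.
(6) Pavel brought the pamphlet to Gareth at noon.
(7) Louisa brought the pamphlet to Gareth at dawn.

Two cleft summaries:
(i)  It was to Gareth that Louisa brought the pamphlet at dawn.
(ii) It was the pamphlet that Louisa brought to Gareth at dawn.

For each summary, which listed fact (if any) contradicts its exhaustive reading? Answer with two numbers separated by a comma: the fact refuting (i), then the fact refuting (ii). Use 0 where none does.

4, 1

Summary (i) focuses "Gareth" (the recipient); background Louisa as agent and the pamphlet as thing and at dawn as setting. Fact (4) matches that background with recipient = Clara — refutes (i).
Summary (ii) focuses "the pamphlet" (the thing); background Louisa as agent and Gareth as recipient and at dawn as setting. Fact (1) matches that background with thing = the amulet — refutes (ii).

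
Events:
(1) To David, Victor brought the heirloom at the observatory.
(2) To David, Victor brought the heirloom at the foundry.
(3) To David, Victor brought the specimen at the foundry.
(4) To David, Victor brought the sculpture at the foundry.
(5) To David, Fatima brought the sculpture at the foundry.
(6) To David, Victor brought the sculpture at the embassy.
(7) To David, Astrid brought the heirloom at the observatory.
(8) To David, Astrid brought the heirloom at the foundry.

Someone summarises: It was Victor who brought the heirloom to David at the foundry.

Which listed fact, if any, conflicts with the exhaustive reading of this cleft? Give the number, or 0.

The cleft puts "Victor" in focus and presupposes the open proposition with same thing, recipient, setting (the heirloom / David / at the foundry).
Exhaustivity: Victor is the only agent satisfying that background.
Fact (8) shares the background but with agent = Astrid; exhaustivity is violated.

8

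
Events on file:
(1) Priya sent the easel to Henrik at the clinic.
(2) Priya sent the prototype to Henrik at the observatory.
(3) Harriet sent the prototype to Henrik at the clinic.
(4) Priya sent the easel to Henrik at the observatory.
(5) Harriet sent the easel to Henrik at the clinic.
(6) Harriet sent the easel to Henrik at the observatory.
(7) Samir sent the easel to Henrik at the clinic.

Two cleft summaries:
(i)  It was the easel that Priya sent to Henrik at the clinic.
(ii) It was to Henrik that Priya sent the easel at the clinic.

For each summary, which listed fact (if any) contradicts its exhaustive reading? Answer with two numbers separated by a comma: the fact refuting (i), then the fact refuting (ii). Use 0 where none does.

Summary (i) focuses "the easel" (the thing); background same agent, recipient, setting (Priya / Henrik / at the clinic). No fact matches that background with a different thing, so 0.
Summary (ii) focuses "Henrik" (the recipient); background same agent, thing, setting (Priya / the easel / at the clinic). No fact matches that background with a different recipient, so 0.

0, 0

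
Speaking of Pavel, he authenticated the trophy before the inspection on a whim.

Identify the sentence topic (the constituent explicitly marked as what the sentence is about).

Pavel

The construction explicitly marks "Pavel" as what the sentence is about — the topic.
The remainder of the clause is the comment (what is said about the topic).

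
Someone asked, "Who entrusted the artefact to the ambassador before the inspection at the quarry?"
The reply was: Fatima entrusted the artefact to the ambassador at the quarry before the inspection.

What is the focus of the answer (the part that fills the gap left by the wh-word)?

Fatima

The wh-word "who" asks about the subject (agent).
In the answer, "the artefact", "to the ambassador", "at the quarry" and "before the inspection" are given — repeated from the question.
The constituent filling the subject (agent) gap is "Fatima"; that is the focus and would carry nuclear stress.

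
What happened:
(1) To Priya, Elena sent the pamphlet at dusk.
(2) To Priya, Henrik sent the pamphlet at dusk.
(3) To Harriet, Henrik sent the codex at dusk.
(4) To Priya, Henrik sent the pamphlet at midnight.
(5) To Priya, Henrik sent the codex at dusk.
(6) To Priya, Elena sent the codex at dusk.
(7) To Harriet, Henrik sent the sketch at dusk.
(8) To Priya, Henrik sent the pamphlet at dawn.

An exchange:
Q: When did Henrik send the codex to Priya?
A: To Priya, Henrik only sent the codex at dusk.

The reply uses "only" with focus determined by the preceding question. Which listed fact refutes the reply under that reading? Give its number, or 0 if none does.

Answering "When did ...?" puts focus on the setting — here, "at dusk".
So "only" ranges over settings; the rest (Henrik as agent and the codex as thing and Priya as recipient) is presupposed.
No fact keeps Henrik as agent and the codex as thing and Priya as recipient while changing the setting; every other fact differs on something backgrounded. The reply stands.
(Fact (3) would refute a reading with focus on the recipient — but that is not what the question asks.)

0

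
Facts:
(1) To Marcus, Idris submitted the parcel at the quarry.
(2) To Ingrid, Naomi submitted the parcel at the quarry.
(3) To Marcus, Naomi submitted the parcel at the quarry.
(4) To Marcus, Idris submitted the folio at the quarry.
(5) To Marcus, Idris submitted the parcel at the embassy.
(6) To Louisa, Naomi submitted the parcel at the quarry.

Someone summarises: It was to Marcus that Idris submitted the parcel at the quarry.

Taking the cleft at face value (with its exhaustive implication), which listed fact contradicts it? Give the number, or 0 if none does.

The cleft puts "Marcus" in focus and presupposes the open proposition with agent = Idris, thing = the parcel, setting = at the quarry.
The exhaustive reading says no other recipient fits that background.
Every other fact differs from the presupposition on some backgrounded slot, so none challenges the exhaustivity.

0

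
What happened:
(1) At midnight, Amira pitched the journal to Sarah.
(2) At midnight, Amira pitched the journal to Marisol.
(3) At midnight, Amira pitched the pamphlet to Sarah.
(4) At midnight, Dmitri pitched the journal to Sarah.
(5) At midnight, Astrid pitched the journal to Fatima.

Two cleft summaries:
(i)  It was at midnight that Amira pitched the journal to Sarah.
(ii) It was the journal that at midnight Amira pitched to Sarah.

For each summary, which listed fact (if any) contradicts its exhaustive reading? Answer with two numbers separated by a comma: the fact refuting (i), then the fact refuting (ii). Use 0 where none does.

0, 3

(i): focus "at midnight". No fact shares agent = Amira, thing = the journal, recipient = Sarah with a different setting. 0.
(ii): focus "the journal". Looking for agent = Amira, recipient = Sarah, setting = at midnight with some other thing — fact (3) has the pamphlet there. Refuted.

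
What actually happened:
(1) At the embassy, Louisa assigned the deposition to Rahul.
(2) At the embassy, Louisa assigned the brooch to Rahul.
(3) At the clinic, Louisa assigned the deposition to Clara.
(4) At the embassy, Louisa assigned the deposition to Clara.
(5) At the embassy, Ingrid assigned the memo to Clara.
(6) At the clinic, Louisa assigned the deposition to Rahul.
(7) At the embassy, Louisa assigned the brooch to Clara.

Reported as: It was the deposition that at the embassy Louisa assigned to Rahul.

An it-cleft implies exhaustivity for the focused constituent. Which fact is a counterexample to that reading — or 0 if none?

2

The cleft puts "the deposition" in focus and presupposes the open proposition with Louisa as agent and Rahul as recipient and at the embassy as setting.
Exhaustivity: the deposition is the only thing satisfying that background.
Fact (2) shares the background but with thing = the brooch; exhaustivity is violated.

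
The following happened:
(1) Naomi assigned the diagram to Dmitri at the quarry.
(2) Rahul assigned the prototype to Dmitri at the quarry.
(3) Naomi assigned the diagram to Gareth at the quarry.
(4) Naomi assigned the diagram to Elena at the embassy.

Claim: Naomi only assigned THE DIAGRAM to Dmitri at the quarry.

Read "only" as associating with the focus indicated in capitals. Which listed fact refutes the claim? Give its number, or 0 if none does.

0

Focus (in capitals) is "the diagram" — the thing. "Only" excludes alternative things while holding fixed Naomi as agent and Dmitri as recipient and at the quarry as setting.
Every other fact changes something in the background, not just the thing. Nothing refutes the claim.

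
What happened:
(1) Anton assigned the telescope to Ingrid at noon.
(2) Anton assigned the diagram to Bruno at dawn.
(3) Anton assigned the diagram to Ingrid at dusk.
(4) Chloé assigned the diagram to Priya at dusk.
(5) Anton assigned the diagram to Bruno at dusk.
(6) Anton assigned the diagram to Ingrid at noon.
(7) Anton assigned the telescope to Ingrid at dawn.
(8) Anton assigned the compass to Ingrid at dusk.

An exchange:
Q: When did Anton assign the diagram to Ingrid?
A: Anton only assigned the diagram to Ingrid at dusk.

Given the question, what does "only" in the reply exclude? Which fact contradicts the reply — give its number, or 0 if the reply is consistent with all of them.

Answering "When did ...?" puts focus on the setting — here, "at dusk".
So "only" ranges over settings; the rest (same agent, thing, recipient (Anton / the diagram / Ingrid)) is presupposed.
Fact (6) keeps same agent, thing, recipient (Anton / the diagram / Ingrid) but has setting = at noon; that refutes the reply.
(Fact (8) would refute a reading with focus on the thing — but that is not what the question asks.)

6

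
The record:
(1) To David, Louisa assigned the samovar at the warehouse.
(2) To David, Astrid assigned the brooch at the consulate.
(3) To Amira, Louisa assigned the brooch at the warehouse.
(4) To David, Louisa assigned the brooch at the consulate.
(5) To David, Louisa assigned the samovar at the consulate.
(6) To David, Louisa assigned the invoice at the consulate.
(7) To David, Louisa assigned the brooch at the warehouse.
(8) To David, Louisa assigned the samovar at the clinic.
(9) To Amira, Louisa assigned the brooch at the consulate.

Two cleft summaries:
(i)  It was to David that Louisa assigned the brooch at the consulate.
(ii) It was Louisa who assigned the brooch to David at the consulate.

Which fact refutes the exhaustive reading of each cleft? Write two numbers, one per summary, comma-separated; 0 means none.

(i): focus "David". Looking for same agent, thing, setting (Louisa / the brooch / at the consulate) with some other recipient — fact (9) has Amira there. Refuted.
(ii): focus "Louisa". Looking for same thing, recipient, setting (the brooch / David / at the consulate) with some other agent — fact (2) has Astrid there. Refuted.

9, 2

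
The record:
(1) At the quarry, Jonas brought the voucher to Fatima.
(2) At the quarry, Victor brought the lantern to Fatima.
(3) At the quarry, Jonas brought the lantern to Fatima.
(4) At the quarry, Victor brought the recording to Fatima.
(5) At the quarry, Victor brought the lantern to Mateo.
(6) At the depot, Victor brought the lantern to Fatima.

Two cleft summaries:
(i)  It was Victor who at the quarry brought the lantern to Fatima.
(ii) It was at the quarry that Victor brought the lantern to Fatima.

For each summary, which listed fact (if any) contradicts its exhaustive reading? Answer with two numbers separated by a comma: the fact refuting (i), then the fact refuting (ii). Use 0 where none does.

3, 6

Summary (i) focuses "Victor" (the agent); background thing = the lantern, recipient = Fatima, setting = at the quarry. Fact (3) matches that background with agent = Jonas — refutes (i).
Summary (ii) focuses "at the quarry" (the setting); background agent = Victor, thing = the lantern, recipient = Fatima. Fact (6) matches that background with setting = at the depot — refutes (ii).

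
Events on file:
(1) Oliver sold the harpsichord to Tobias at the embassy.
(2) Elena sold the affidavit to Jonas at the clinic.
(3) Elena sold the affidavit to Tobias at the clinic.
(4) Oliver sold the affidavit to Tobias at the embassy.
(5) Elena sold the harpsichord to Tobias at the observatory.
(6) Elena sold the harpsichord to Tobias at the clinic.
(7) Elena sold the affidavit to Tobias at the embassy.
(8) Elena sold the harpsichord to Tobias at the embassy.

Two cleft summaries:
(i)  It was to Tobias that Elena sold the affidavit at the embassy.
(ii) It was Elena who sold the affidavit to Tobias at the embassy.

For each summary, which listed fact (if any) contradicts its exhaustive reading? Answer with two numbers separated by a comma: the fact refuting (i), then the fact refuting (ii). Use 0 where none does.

0, 4

(i): focus "Tobias". No fact shares Elena as agent and the affidavit as thing and at the embassy as setting with a different recipient. 0.
(ii): focus "Elena". Looking for the affidavit as thing and Tobias as recipient and at the embassy as setting with some other agent — fact (4) has Oliver there. Refuted.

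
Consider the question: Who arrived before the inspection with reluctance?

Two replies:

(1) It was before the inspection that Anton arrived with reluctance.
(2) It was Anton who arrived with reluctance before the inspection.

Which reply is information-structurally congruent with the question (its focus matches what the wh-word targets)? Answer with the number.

The question word "who" targets the subject (agent).
Option (1) clefts "before the inspection" — the time, not what was asked.
Option (2) clefts "Anton" — that matches what the question asks about.
So the congruent reply is (2).

2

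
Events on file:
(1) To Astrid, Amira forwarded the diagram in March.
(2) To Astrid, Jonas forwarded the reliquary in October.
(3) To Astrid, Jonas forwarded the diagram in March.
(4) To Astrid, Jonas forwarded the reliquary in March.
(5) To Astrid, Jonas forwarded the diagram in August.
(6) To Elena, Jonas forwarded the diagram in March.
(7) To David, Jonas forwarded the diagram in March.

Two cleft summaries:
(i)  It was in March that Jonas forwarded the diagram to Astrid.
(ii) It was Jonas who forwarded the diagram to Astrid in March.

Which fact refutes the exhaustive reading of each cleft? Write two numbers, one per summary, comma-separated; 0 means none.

5, 1

Summary (i) focuses "in March" (the setting); background agent = Jonas, thing = the diagram, recipient = Astrid. Fact (5) matches that background with setting = in August — refutes (i).
Summary (ii) focuses "Jonas" (the agent); background thing = the diagram, recipient = Astrid, setting = in March. Fact (1) matches that background with agent = Amira — refutes (ii).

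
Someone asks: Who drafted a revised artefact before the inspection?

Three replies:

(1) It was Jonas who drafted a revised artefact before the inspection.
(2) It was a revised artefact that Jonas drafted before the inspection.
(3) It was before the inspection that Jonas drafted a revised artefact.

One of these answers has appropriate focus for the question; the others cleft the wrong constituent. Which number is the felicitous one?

1

The question word "who" targets the subject (agent).
Option (1) clefts "Jonas" — that matches what the question asks about.
Option (2) clefts "a revised artefact" — the direct object, not what was asked.
Option (3) clefts "before the inspection" — the time, not what was asked.
So the congruent reply is (1).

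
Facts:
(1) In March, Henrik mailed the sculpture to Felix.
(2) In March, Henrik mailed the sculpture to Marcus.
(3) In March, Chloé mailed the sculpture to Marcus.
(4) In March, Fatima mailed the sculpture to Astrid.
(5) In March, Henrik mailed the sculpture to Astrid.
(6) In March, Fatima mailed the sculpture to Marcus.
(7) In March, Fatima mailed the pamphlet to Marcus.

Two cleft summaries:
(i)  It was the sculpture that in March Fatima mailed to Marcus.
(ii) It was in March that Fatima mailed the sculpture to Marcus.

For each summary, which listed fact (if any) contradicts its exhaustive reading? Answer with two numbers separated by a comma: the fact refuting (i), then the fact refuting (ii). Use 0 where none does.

(i): focus "the sculpture". Looking for Fatima as agent and Marcus as recipient and in March as setting with some other thing — fact (7) has the pamphlet there. Refuted.
(ii): focus "in March". No fact shares Fatima as agent and the sculpture as thing and Marcus as recipient with a different setting. 0.

7, 0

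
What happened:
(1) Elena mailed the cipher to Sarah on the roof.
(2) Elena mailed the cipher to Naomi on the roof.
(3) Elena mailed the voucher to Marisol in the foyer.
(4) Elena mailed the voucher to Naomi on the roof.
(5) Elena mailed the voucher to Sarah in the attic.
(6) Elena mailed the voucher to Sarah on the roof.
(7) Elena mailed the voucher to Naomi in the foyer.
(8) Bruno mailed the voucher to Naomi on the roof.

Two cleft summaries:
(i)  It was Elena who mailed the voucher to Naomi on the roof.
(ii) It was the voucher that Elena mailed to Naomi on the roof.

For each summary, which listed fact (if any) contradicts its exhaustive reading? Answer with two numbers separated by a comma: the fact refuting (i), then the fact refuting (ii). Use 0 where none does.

(i): focus "Elena". Looking for the voucher as thing and Naomi as recipient and on the roof as setting with some other agent — fact (8) has Bruno there. Refuted.
(ii): focus "the voucher". Looking for Elena as agent and Naomi as recipient and on the roof as setting with some other thing — fact (2) has the cipher there. Refuted.

8, 2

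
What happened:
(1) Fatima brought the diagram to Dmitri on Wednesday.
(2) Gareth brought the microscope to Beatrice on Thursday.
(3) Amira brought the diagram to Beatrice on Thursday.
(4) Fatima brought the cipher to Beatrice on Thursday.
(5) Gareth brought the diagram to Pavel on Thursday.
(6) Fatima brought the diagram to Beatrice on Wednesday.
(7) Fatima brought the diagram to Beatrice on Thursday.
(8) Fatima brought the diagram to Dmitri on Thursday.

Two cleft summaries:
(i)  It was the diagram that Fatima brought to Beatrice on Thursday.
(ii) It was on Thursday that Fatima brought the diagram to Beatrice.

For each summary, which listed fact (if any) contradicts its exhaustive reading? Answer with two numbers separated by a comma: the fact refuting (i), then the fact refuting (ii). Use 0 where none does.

(i): focus "the diagram". Looking for Fatima as agent and Beatrice as recipient and on Thursday as setting with some other thing — fact (4) has the cipher there. Refuted.
(ii): focus "on Thursday". Looking for Fatima as agent and the diagram as thing and Beatrice as recipient with some other setting — fact (6) has on Wednesday there. Refuted.

4, 6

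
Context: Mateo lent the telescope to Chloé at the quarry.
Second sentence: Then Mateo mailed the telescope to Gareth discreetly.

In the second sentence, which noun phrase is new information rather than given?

Gareth

"Mateo" and "the telescope" in the second sentence are given — already mentioned in the context.
"Gareth" has no antecedent in the context; it is discourse-new.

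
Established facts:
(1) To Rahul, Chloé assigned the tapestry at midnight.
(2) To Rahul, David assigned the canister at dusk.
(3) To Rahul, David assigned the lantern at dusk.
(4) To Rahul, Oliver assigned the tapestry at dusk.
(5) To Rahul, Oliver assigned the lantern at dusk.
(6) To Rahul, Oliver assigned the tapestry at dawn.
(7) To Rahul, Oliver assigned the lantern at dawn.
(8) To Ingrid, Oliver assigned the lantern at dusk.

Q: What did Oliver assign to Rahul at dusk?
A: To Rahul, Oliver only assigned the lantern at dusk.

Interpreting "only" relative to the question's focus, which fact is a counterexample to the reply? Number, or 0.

4

Answering "What did ...?" puts focus on the thing — here, "the lantern".
So "only" ranges over things; the rest (Oliver as agent and Rahul as recipient and at dusk as setting) is presupposed.
Fact (4) shares the background with a different thing (the tapestry) — counterexample.
(Fact (7) would refute a reading with focus on the setting — but that is not what the question asks.)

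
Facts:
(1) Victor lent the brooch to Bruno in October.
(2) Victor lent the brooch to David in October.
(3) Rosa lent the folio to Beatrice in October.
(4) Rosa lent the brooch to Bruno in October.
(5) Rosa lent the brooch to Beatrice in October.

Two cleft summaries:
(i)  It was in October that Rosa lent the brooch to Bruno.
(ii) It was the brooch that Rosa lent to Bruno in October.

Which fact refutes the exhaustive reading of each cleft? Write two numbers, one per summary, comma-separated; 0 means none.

(i): focus "in October". No fact shares same agent, thing, recipient (Rosa / the brooch / Bruno) with a different setting. 0.
(ii): focus "the brooch". No fact shares same agent, recipient, setting (Rosa / Bruno / in October) with a different thing. 0.

0, 0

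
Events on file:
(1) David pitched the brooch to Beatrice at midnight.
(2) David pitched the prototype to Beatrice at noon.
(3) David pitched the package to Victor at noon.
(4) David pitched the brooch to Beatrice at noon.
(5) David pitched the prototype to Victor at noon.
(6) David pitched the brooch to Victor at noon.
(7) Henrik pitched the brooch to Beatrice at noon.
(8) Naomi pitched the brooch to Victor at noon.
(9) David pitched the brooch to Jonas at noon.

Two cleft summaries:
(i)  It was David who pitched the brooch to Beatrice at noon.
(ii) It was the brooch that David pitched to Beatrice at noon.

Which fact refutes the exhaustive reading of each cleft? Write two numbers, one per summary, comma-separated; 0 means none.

(i): focus "David". Looking for the brooch as thing and Beatrice as recipient and at noon as setting with some other agent — fact (7) has Henrik there. Refuted.
(ii): focus "the brooch". Looking for David as agent and Beatrice as recipient and at noon as setting with some other thing — fact (2) has the prototype there. Refuted.

7, 2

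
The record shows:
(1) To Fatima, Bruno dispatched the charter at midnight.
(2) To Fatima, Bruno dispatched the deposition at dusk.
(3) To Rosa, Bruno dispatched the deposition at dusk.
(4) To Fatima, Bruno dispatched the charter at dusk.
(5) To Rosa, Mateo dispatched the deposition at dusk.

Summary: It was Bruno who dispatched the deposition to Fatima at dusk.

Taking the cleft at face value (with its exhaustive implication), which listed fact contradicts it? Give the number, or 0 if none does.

0

Focus of the cleft: "Bruno" (the agent). Presupposed background: thing = the deposition, recipient = Fatima, setting = at dusk.
The exhaustive reading says no other agent fits that background.
Every other fact differs from the presupposition on some backgrounded slot, so none challenges the exhaustivity.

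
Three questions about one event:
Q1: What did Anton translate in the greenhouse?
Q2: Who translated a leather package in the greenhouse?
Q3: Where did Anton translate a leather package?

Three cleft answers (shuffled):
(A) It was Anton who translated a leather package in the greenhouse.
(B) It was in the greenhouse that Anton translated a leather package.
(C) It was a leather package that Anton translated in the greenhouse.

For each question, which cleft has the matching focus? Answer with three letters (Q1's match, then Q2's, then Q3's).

Q1 asks about the direct object; cleft (C) focuses "a leather package", which is the direct object — so Q1 → C.
Q2 asks about the subject (agent); cleft (A) focuses "Anton", which is the subject (agent) — so Q2 → A.
Q3 asks about the location; cleft (B) focuses "in the greenhouse", which is the location — so Q3 → B.
Mapping: Q1→C, Q2→A, Q3→B.

CAB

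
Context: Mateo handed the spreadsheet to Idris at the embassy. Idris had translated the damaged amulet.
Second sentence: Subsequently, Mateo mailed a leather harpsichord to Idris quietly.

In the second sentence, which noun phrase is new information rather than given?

"Mateo" and "Idris" in the second sentence are given — already mentioned in the context.
"a leather harpsichord" has no antecedent in the context; it is discourse-new (the indefinite article also signals a new referent).

a leather harpsichord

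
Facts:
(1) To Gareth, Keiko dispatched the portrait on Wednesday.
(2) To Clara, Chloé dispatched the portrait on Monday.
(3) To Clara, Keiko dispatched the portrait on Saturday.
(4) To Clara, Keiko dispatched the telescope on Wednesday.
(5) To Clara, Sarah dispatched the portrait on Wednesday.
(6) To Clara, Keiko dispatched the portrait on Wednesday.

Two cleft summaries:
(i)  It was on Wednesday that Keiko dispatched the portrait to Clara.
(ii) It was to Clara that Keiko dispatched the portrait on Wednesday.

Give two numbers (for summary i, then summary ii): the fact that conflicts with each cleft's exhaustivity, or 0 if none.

3, 1

(i): focus "on Wednesday". Looking for same agent, thing, recipient (Keiko / the portrait / Clara) with some other setting — fact (3) has on Saturday there. Refuted.
(ii): focus "Clara". Looking for same agent, thing, setting (Keiko / the portrait / on Wednesday) with some other recipient — fact (1) has Gareth there. Refuted.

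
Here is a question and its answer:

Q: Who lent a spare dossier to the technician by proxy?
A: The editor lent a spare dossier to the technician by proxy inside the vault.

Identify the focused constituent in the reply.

the editor

The wh-word "who" asks about the subject (agent).
In the answer, "a spare dossier", "to the technician" and "by proxy" are given — repeated from the question.
"inside the vault" is also new, but it specifies the location, which is not what the question asks about — so it is not the focus.
The constituent filling the subject (agent) gap is "the editor"; that is the focus.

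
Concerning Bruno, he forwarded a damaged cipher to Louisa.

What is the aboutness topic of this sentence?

The construction explicitly marks "Bruno" as what the sentence is about — the topic.
The remainder of the clause is the comment (what is said about the topic).

Bruno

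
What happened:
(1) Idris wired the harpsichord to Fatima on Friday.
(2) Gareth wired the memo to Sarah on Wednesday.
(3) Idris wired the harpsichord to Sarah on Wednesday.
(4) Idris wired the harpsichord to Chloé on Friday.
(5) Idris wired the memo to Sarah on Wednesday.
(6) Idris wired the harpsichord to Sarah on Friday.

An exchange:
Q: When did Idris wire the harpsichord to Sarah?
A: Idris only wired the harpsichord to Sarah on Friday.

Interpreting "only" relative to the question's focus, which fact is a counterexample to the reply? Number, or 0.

Answering "When did ...?" puts focus on the setting — here, "on Friday".
"Only" then excludes alternative settings while the background — same agent, thing, recipient (Idris / the harpsichord / Sarah) — is held fixed.
Fact (3) shares the background with a different setting (on Wednesday) — counterexample.
(Fact (1) would refute a reading with focus on the recipient — but that is not what the question asks.)

3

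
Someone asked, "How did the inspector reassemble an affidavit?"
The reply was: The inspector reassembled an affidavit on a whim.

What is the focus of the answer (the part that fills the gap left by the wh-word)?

on a whim

The wh-word "how" asks about the manner.
In the answer, "the inspector" and "an affidavit" are given — repeated from the question.
The constituent filling the manner gap is "on a whim"; that is the focus and would carry nuclear stress.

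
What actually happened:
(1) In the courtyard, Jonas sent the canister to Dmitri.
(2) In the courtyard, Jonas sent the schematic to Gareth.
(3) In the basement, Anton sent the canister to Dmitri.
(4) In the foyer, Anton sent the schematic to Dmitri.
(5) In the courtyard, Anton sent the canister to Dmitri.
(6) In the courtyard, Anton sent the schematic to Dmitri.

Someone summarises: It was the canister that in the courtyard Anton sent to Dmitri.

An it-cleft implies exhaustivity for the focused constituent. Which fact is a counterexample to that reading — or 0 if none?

Focus of the cleft: "the canister" (the thing). Presupposed background: agent = Anton, recipient = Dmitri, setting = in the courtyard.
The exhaustive reading says no other thing fits that background.
But fact (6) also has agent = Anton, recipient = Dmitri, setting = in the courtyard, with thing = the schematic — so the exhaustive reading fails.

6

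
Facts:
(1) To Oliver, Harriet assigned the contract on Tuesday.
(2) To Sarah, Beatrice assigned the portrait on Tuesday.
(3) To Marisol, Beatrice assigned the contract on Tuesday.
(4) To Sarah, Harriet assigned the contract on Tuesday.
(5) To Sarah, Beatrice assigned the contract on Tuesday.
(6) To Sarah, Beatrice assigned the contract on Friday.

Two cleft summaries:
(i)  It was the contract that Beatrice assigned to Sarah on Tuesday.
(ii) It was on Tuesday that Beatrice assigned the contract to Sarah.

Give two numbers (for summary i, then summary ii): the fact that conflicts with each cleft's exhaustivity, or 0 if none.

Summary (i) focuses "the contract" (the thing); background Beatrice as agent and Sarah as recipient and on Tuesday as setting. Fact (2) matches that background with thing = the portrait — refutes (i).
Summary (ii) focuses "on Tuesday" (the setting); background Beatrice as agent and the contract as thing and Sarah as recipient. Fact (6) matches that background with setting = on Friday — refutes (ii).

2, 6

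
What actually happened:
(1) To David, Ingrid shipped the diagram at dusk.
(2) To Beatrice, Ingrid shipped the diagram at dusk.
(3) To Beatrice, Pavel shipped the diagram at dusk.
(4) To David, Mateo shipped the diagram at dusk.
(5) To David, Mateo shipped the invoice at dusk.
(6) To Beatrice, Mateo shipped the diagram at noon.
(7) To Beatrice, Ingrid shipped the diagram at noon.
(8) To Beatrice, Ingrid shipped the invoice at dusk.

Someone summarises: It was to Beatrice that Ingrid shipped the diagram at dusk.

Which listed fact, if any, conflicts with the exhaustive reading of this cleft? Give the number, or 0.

The cleft puts "Beatrice" in focus and presupposes the open proposition with Ingrid as agent and the diagram as thing and at dusk as setting.
Exhaustivity: Beatrice is the only recipient satisfying that background.
Fact (1) shares the background but with recipient = David; exhaustivity is violated.

1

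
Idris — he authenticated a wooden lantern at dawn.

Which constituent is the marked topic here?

The construction explicitly marks "Idris" as what the sentence is about — the topic.
The remainder of the clause is the comment (what is said about the topic).

Idris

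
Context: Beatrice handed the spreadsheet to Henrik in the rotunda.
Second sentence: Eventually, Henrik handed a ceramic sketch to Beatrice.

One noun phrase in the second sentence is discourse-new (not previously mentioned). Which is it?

a ceramic sketch

"Henrik" and "Beatrice" in the second sentence are given — already mentioned in the context.
"a ceramic sketch" has no antecedent in the context; it is discourse-new (the indefinite article also signals a new referent).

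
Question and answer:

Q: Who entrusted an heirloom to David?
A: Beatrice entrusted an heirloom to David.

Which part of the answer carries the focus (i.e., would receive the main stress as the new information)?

The wh-word "who" asks about the subject (agent).
In the answer, "an heirloom" and "to David" are given — repeated from the question.
The constituent filling the subject (agent) gap is "Beatrice"; that is the focus and would carry nuclear stress.

Beatrice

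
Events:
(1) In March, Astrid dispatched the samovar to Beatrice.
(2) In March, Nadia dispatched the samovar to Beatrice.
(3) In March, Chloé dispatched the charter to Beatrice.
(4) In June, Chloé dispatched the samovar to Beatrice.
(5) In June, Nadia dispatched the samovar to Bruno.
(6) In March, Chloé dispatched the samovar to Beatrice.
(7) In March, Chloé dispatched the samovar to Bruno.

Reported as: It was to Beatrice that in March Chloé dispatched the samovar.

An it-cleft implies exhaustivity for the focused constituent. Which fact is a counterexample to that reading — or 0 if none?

7

The cleft puts "Beatrice" in focus and presupposes the open proposition with Chloé as agent and the samovar as thing and in March as setting.
The exhaustive reading says no other recipient fits that background.
Fact (7) shares the background but with recipient = Bruno; exhaustivity is violated.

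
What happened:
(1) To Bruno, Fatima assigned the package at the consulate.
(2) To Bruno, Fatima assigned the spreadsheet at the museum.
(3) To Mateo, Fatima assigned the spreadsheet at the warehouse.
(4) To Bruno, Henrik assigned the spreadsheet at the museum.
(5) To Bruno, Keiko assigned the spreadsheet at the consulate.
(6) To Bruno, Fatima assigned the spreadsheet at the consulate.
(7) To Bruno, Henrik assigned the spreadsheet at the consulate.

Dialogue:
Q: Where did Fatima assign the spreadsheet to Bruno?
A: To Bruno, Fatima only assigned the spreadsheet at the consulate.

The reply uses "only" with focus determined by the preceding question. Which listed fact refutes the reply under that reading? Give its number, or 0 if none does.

Answering "Where did ...?" puts focus on the setting — here, "at the consulate".
So "only" ranges over settings; the rest (Fatima as agent and the spreadsheet as thing and Bruno as recipient) is presupposed.
Fact (2) keeps Fatima as agent and the spreadsheet as thing and Bruno as recipient but has setting = at the museum; that refutes the reply.
(Fact (1) would refute a reading with focus on the thing — but that is not what the question asks.)

2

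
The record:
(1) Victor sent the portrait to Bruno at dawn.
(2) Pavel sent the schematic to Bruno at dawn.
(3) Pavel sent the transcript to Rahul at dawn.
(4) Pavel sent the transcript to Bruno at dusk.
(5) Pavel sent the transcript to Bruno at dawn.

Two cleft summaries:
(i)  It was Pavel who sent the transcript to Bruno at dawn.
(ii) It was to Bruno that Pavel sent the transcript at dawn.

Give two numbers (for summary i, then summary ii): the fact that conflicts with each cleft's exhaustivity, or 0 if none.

(i): focus "Pavel". No fact shares same thing, recipient, setting (the transcript / Bruno / at dawn) with a different agent. 0.
(ii): focus "Bruno". Looking for same agent, thing, setting (Pavel / the transcript / at dawn) with some other recipient — fact (3) has Rahul there. Refuted.

0, 3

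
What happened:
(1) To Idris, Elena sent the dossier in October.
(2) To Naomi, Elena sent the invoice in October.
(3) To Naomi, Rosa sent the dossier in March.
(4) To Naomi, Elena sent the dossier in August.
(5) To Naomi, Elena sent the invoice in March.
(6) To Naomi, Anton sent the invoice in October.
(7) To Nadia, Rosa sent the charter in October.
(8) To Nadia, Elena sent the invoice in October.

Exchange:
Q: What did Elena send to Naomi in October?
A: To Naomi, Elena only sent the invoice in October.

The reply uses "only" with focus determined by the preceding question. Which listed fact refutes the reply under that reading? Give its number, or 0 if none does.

The question "What did ...?" targets the thing, so in the reply the focus falls on "the invoice".
"Only" then excludes alternative things while the background — Elena as agent and Naomi as recipient and in October as setting — is held fixed.
No fact keeps Elena as agent and Naomi as recipient and in October as setting while changing the thing; every other fact differs on something backgrounded. The reply stands.
(Fact (8) would refute a reading with focus on the recipient — but that is not what the question asks.)

0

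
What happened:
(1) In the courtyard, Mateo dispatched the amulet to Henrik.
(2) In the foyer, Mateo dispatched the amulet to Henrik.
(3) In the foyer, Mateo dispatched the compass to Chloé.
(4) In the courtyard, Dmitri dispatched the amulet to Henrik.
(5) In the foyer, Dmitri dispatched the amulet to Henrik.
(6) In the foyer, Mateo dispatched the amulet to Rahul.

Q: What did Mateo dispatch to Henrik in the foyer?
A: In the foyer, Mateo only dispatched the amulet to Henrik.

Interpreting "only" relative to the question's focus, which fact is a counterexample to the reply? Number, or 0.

The question "What did ...?" targets the thing, so in the reply the focus falls on "the amulet".
"Only" then excludes alternative things while the background — Mateo as agent and Henrik as recipient and in the foyer as setting — is held fixed.
No listed fact shares that background with another thing. Nothing contradicts the reply.
(Fact (1) would refute a reading with focus on the setting — but that is not what the question asks.)

0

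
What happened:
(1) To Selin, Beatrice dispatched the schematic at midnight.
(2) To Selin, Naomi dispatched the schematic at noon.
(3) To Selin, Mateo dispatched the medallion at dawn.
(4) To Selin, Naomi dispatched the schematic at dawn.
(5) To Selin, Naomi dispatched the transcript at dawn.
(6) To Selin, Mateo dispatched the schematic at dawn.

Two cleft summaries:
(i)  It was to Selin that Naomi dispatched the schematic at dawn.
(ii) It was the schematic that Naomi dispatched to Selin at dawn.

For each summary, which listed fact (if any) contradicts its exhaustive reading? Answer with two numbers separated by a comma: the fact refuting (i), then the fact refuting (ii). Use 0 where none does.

0, 5

(i): focus "Selin". No fact shares same agent, thing, setting (Naomi / the schematic / at dawn) with a different recipient. 0.
(ii): focus "the schematic". Looking for same agent, recipient, setting (Naomi / Selin / at dawn) with some other thing — fact (5) has the transcript there. Refuted.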